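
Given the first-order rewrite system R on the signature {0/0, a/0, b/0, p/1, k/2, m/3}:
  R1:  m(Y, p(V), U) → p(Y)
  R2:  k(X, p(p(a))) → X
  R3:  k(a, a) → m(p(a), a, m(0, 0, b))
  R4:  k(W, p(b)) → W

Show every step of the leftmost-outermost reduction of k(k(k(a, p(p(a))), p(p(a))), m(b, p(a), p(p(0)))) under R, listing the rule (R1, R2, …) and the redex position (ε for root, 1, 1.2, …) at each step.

a

1. k(k(k(a, p(p(a))), p(p(a))), m(b, p(a), p(p(0))))  →  k(k(a, p(p(a))), m(b, p(a), p(p(0))))   [R2 at 1]
2. k(k(a, p(p(a))), m(b, p(a), p(p(0))))  →  k(a, m(b, p(a), p(p(0))))   [R2 at 1]
3. k(a, m(b, p(a), p(p(0))))  →  k(a, p(b))   [R1 at 2]
4. k(a, p(b))  →  a   [R4 at ε]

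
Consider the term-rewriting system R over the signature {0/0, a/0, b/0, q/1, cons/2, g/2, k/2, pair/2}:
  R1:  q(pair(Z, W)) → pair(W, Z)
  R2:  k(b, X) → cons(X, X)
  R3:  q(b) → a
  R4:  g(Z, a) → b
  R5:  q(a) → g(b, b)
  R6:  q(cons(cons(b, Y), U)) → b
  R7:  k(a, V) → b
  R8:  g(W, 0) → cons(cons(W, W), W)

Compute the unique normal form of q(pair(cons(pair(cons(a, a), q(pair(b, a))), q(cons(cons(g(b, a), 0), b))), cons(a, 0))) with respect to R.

1. q(pair(cons(pair(cons(a, a), q(pair(b, a))), q(cons(cons(g(b, a), 0), b))), cons(a, 0)))  →  pair(cons(a, 0), cons(pair(cons(a, a), q(pair(b, a))), q(cons(cons(g(b, a), 0), b))))   [R1 at ε]
2. pair(cons(a, 0), cons(pair(cons(a, a), q(pair(b, a))), q(cons(cons(g(b, a), 0), b))))  →  pair(cons(a, 0), cons(pair(cons(a, a), pair(a, b)), q(cons(cons(g(b, a), 0), b))))   [R1 at 2.1.2]
3. pair(cons(a, 0), cons(pair(cons(a, a), pair(a, b)), q(cons(cons(g(b, a), 0), b))))  →  pair(cons(a, 0), cons(pair(cons(a, a), pair(a, b)), q(cons(cons(b, 0), b))))   [R4 at 2.2.1.1.1]
4. pair(cons(a, 0), cons(pair(cons(a, a), pair(a, b)), q(cons(cons(b, 0), b))))  →  pair(cons(a, 0), cons(pair(cons(a, a), pair(a, b)), b))   [R6 at 2.2]

pair(cons(a, 0), cons(pair(cons(a, a), pair(a, b)), b))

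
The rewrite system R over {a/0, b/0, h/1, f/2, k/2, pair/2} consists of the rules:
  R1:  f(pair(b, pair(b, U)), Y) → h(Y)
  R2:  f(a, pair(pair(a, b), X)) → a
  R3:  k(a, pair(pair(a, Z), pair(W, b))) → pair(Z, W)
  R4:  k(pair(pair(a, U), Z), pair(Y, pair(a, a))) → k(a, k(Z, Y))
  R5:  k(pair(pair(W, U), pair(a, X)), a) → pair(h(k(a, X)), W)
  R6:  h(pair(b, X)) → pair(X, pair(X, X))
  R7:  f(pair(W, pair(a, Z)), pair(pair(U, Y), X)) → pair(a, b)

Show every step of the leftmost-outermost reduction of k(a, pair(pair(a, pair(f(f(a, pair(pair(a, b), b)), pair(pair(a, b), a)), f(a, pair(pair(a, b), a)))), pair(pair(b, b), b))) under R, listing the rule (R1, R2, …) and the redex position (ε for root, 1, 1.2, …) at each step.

pair(pair(a, a), pair(b, b))

1. k(a, pair(pair(a, pair(f(f(a, pair(pair(a, b), b)), pair(pair(a, b), a)), f(a, pair(pair(a, b), a)))), pair(pair(b, b), b)))  →  pair(pair(f(f(a, pair(pair(a, b), b)), pair(pair(a, b), a)), f(a, pair(pair(a, b), a))), pair(b, b))   [R3 at ε]
2. pair(pair(f(f(a, pair(pair(a, b), b)), pair(pair(a, b), a)), f(a, pair(pair(a, b), a))), pair(b, b))  →  pair(pair(f(a, pair(pair(a, b), a)), f(a, pair(pair(a, b), a))), pair(b, b))   [R2 at 1.1.1]
3. pair(pair(f(a, pair(pair(a, b), a)), f(a, pair(pair(a, b), a))), pair(b, b))  →  pair(pair(a, f(a, pair(pair(a, b), a))), pair(b, b))   [R2 at 1.1]
4. pair(pair(a, f(a, pair(pair(a, b), a))), pair(b, b))  →  pair(pair(a, a), pair(b, b))   [R2 at 1.2]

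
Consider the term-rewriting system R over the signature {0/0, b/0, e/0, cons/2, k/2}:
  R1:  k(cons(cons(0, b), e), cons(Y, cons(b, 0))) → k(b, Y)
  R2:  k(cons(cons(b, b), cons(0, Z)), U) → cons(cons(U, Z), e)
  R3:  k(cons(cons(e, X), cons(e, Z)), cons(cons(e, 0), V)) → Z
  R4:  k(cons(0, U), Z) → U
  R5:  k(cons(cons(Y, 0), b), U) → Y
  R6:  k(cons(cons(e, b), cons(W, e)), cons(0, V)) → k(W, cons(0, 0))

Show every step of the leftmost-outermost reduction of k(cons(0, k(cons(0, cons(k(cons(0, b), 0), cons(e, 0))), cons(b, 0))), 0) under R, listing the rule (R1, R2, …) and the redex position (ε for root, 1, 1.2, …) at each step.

1. k(cons(0, k(cons(0, cons(k(cons(0, b), 0), cons(e, 0))), cons(b, 0))), 0)  →  k(cons(0, cons(k(cons(0, b), 0), cons(e, 0))), cons(b, 0))   [R4 at ε]
2. k(cons(0, cons(k(cons(0, b), 0), cons(e, 0))), cons(b, 0))  →  cons(k(cons(0, b), 0), cons(e, 0))   [R4 at ε]
3. cons(k(cons(0, b), 0), cons(e, 0))  →  cons(b, cons(e, 0))   [R4 at 1]

cons(b, cons(e, 0))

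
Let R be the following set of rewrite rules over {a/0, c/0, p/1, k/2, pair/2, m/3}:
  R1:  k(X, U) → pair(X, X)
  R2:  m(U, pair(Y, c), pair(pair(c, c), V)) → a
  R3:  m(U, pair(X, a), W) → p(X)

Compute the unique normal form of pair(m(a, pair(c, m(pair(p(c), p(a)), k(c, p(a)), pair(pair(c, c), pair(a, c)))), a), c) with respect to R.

1. pair(m(a, pair(c, m(pair(p(c), p(a)), k(c, p(a)), pair(pair(c, c), pair(a, c)))), a), c)  →  pair(m(a, pair(c, m(pair(p(c), p(a)), pair(c, c), pair(pair(c, c), pair(a, c)))), a), c)   [R1 at 1.2.2.2]
2. pair(m(a, pair(c, m(pair(p(c), p(a)), pair(c, c), pair(pair(c, c), pair(a, c)))), a), c)  →  pair(m(a, pair(c, a), a), c)   [R2 at 1.2.2]
3. pair(m(a, pair(c, a), a), c)  →  pair(p(c), c)   [R3 at 1]

pair(p(c), c)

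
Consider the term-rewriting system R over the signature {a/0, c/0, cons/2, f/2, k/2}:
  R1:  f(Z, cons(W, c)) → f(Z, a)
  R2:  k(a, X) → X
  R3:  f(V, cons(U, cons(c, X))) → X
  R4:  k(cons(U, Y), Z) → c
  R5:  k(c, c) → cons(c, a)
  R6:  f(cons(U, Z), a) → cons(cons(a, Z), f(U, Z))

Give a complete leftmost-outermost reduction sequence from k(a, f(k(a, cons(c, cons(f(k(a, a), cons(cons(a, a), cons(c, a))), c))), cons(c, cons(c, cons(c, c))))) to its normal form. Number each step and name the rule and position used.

cons(c, c)

1. k(a, f(k(a, cons(c, cons(f(k(a, a), cons(cons(a, a), cons(c, a))), c))), cons(c, cons(c, cons(c, c)))))  →  f(k(a, cons(c, cons(f(k(a, a), cons(cons(a, a), cons(c, a))), c))), cons(c, cons(c, cons(c, c))))   [R2 at ε]
2. f(k(a, cons(c, cons(f(k(a, a), cons(cons(a, a), cons(c, a))), c))), cons(c, cons(c, cons(c, c))))  →  cons(c, c)   [R3 at ε]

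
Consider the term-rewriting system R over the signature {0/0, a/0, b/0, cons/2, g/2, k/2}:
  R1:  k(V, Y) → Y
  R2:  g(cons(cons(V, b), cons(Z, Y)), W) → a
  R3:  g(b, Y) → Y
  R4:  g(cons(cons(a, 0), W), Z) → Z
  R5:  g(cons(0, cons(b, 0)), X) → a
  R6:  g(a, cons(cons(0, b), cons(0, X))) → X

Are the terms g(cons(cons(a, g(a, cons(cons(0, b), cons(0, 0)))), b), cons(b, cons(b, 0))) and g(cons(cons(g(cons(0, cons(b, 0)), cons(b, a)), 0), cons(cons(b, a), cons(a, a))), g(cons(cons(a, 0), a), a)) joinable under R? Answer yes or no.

Reduce t₁ = g(cons(cons(a, g(a, cons(cons(0, b), cons(0, 0)))), b), cons(b, cons(b, 0))):
1. g(cons(cons(a, g(a, cons(cons(0, b), cons(0, 0)))), b), cons(b, cons(b, 0)))  →  g(cons(cons(a, 0), b), cons(b, cons(b, 0)))   [R6 at 1.1.2]
2. g(cons(cons(a, 0), b), cons(b, cons(b, 0)))  →  cons(b, cons(b, 0))   [R4 at ε]

Reduce t₂ = g(cons(cons(g(cons(0, cons(b, 0)), cons(b, a)), 0), cons(cons(b, a), cons(a, a))), g(cons(cons(a, 0), a), a)):
1. g(cons(cons(g(cons(0, cons(b, 0)), cons(b, a)), 0), cons(cons(b, a), cons(a, a))), g(cons(cons(a, 0), a), a))  →  g(cons(cons(a, 0), cons(cons(b, a), cons(a, a))), g(cons(cons(a, 0), a), a))   [R5 at 1.1.1]
2. g(cons(cons(a, 0), cons(cons(b, a), cons(a, a))), g(cons(cons(a, 0), a), a))  →  g(cons(cons(a, 0), a), a)   [R4 at ε]
3. g(cons(cons(a, 0), a), a)  →  a   [R4 at ε]

no — NF(t₁) = cons(b, cons(b, 0)), NF(t₂) = a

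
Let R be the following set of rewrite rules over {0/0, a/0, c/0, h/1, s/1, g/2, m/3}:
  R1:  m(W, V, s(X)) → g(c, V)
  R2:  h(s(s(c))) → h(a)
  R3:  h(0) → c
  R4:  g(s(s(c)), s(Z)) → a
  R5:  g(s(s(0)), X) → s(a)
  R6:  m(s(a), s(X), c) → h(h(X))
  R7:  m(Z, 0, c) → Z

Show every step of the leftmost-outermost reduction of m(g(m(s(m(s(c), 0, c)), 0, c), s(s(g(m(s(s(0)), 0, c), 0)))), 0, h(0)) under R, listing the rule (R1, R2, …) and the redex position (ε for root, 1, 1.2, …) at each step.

a

1. m(g(m(s(m(s(c), 0, c)), 0, c), s(s(g(m(s(s(0)), 0, c), 0)))), 0, h(0))  →  m(g(s(m(s(c), 0, c)), s(s(g(m(s(s(0)), 0, c), 0)))), 0, h(0))   [R7 at 1.1]
2. m(g(s(m(s(c), 0, c)), s(s(g(m(s(s(0)), 0, c), 0)))), 0, h(0))  →  m(g(s(s(c)), s(s(g(m(s(s(0)), 0, c), 0)))), 0, h(0))   [R7 at 1.1.1]
3. m(g(s(s(c)), s(s(g(m(s(s(0)), 0, c), 0)))), 0, h(0))  →  m(a, 0, h(0))   [R4 at 1]
4. m(a, 0, h(0))  →  m(a, 0, c)   [R3 at 3]
5. m(a, 0, c)  →  a   [R7 at ε]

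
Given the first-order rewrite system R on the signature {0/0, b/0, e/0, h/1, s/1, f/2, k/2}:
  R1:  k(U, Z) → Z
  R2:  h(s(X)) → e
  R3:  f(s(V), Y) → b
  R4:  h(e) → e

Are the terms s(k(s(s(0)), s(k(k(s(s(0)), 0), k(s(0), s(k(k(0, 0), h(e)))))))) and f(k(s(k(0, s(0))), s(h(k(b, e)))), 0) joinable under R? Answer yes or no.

Reduce t₁ = s(k(s(s(0)), s(k(k(s(s(0)), 0), k(s(0), s(k(k(0, 0), h(e)))))))):
1. s(k(s(s(0)), s(k(k(s(s(0)), 0), k(s(0), s(k(k(0, 0), h(e))))))))  →  s(s(k(k(s(s(0)), 0), k(s(0), s(k(k(0, 0), h(e)))))))   [R1 at 1]
2. s(s(k(k(s(s(0)), 0), k(s(0), s(k(k(0, 0), h(e)))))))  →  s(s(k(s(0), s(k(k(0, 0), h(e))))))   [R1 at 1.1]
3. s(s(k(s(0), s(k(k(0, 0), h(e))))))  →  s(s(s(k(k(0, 0), h(e)))))   [R1 at 1.1]
4. s(s(s(k(k(0, 0), h(e)))))  →  s(s(s(h(e))))   [R1 at 1.1.1]
5. s(s(s(h(e))))  →  s(s(s(e)))   [R4 at 1.1.1]

Reduce t₂ = f(k(s(k(0, s(0))), s(h(k(b, e)))), 0):
1. f(k(s(k(0, s(0))), s(h(k(b, e)))), 0)  →  f(s(h(k(b, e))), 0)   [R1 at 1]
2. f(s(h(k(b, e))), 0)  →  b   [R3 at ε]

no — NF(t₁) = s(s(s(e))), NF(t₂) = b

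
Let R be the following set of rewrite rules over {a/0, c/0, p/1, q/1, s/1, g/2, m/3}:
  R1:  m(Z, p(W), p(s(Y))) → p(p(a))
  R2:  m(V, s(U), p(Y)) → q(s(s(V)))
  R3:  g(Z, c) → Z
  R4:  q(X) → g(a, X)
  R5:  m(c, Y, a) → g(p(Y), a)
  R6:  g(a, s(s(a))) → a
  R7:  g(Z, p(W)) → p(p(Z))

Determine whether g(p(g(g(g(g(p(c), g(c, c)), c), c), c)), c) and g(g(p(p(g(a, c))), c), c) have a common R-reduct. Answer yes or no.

no — NF(t₁) = p(p(c)), NF(t₂) = p(p(a))

Reduce t₁ = g(p(g(g(g(g(p(c), g(c, c)), c), c), c)), c):
1. g(p(g(g(g(g(p(c), g(c, c)), c), c), c)), c)  →  p(g(g(g(g(p(c), g(c, c)), c), c), c))   [R3 at ε]
2. p(g(g(g(g(p(c), g(c, c)), c), c), c))  →  p(g(g(g(p(c), g(c, c)), c), c))   [R3 at 1]
3. p(g(g(g(p(c), g(c, c)), c), c))  →  p(g(g(p(c), g(c, c)), c))   [R3 at 1]
4. p(g(g(p(c), g(c, c)), c))  →  p(g(p(c), g(c, c)))   [R3 at 1]
5. p(g(p(c), g(c, c)))  →  p(g(p(c), c))   [R3 at 1.2]
6. p(g(p(c), c))  →  p(p(c))   [R3 at 1]

Reduce t₂ = g(g(p(p(g(a, c))), c), c):
1. g(g(p(p(g(a, c))), c), c)  →  g(p(p(g(a, c))), c)   [R3 at ε]
2. g(p(p(g(a, c))), c)  →  p(p(g(a, c)))   [R3 at ε]
3. p(p(g(a, c)))  →  p(p(a))   [R3 at 1.1]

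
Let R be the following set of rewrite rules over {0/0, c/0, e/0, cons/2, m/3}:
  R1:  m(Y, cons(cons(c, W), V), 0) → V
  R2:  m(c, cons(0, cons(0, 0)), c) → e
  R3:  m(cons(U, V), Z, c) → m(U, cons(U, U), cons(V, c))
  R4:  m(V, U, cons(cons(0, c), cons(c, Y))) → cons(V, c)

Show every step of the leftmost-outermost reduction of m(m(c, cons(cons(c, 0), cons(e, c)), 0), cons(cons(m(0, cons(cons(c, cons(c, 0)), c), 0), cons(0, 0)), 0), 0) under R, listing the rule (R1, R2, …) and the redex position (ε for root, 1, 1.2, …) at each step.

0

1. m(m(c, cons(cons(c, 0), cons(e, c)), 0), cons(cons(m(0, cons(cons(c, cons(c, 0)), c), 0), cons(0, 0)), 0), 0)  →  m(cons(e, c), cons(cons(m(0, cons(cons(c, cons(c, 0)), c), 0), cons(0, 0)), 0), 0)   [R1 at 1]
2. m(cons(e, c), cons(cons(m(0, cons(cons(c, cons(c, 0)), c), 0), cons(0, 0)), 0), 0)  →  m(cons(e, c), cons(cons(c, cons(0, 0)), 0), 0)   [R1 at 2.1.1]
3. m(cons(e, c), cons(cons(c, cons(0, 0)), 0), 0)  →  0   [R1 at ε]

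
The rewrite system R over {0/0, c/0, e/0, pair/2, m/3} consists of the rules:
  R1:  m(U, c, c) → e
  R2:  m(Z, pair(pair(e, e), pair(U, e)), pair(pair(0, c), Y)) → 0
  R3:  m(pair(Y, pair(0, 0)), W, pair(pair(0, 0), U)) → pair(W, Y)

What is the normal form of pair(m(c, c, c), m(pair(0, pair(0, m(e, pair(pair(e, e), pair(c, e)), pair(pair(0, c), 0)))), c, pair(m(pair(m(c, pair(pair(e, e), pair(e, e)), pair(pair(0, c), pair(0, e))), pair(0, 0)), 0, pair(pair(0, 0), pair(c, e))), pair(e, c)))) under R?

pair(e, pair(c, 0))

1. pair(m(c, c, c), m(pair(0, pair(0, m(e, pair(pair(e, e), pair(c, e)), pair(pair(0, c), 0)))), c, pair(m(pair(m(c, pair(pair(e, e), pair(e, e)), pair(pair(0, c), pair(0, e))), pair(0, 0)), 0, pair(pair(0, 0), pair(c, e))), pair(e, c))))  →  pair(e, m(pair(0, pair(0, m(e, pair(pair(e, e), pair(c, e)), pair(pair(0, c), 0)))), c, pair(m(pair(m(c, pair(pair(e, e), pair(e, e)), pair(pair(0, c), pair(0, e))), pair(0, 0)), 0, pair(pair(0, 0), pair(c, e))), pair(e, c))))   [R1 at 1]
2. pair(e, m(pair(0, pair(0, m(e, pair(pair(e, e), pair(c, e)), pair(pair(0, c), 0)))), c, pair(m(pair(m(c, pair(pair(e, e), pair(e, e)), pair(pair(0, c), pair(0, e))), pair(0, 0)), 0, pair(pair(0, 0), pair(c, e))), pair(e, c))))  →  pair(e, m(pair(0, pair(0, 0)), c, pair(m(pair(m(c, pair(pair(e, e), pair(e, e)), pair(pair(0, c), pair(0, e))), pair(0, 0)), 0, pair(pair(0, 0), pair(c, e))), pair(e, c))))   [R2 at 2.1.2.2]
3. pair(e, m(pair(0, pair(0, 0)), c, pair(m(pair(m(c, pair(pair(e, e), pair(e, e)), pair(pair(0, c), pair(0, e))), pair(0, 0)), 0, pair(pair(0, 0), pair(c, e))), pair(e, c))))  →  pair(e, m(pair(0, pair(0, 0)), c, pair(pair(0, m(c, pair(pair(e, e), pair(e, e)), pair(pair(0, c), pair(0, e)))), pair(e, c))))   [R3 at 2.3.1]
4. pair(e, m(pair(0, pair(0, 0)), c, pair(pair(0, m(c, pair(pair(e, e), pair(e, e)), pair(pair(0, c), pair(0, e)))), pair(e, c))))  →  pair(e, m(pair(0, pair(0, 0)), c, pair(pair(0, 0), pair(e, c))))   [R2 at 2.3.1.2]
5. pair(e, m(pair(0, pair(0, 0)), c, pair(pair(0, 0), pair(e, c))))  →  pair(e, pair(c, 0))   [R3 at 2]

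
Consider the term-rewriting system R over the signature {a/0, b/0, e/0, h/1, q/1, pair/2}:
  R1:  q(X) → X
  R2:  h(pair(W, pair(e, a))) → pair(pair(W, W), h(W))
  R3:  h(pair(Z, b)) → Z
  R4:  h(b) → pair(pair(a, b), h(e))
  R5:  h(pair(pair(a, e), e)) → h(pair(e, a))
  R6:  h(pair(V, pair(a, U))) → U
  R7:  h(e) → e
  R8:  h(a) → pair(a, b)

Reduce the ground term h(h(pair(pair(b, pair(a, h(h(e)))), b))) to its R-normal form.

1. h(h(pair(pair(b, pair(a, h(h(e)))), b)))  →  h(pair(b, pair(a, h(h(e)))))   [R3 at 1]
2. h(pair(b, pair(a, h(h(e)))))  →  h(h(e))   [R6 at ε]
3. h(h(e))  →  h(e)   [R7 at 1]
4. h(e)  →  e   [R7 at ε]

e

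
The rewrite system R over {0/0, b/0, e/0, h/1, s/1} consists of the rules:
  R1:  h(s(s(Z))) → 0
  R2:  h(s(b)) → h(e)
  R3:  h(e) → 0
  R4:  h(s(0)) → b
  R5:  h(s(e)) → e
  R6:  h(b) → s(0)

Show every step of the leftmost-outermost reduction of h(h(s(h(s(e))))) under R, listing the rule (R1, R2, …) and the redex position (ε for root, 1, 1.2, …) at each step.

1. h(h(s(h(s(e)))))  →  h(h(s(e)))   [R5 at 1.1.1]
2. h(h(s(e)))  →  h(e)   [R5 at 1]
3. h(e)  →  0   [R3 at ε]

0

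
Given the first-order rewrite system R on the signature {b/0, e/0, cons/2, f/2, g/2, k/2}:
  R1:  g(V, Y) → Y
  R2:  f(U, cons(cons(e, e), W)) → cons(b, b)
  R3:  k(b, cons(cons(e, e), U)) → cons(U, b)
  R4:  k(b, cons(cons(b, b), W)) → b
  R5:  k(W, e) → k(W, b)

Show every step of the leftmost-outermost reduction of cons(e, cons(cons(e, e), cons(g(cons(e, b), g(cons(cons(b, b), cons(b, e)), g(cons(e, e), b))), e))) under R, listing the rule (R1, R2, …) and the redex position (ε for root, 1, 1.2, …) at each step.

1. cons(e, cons(cons(e, e), cons(g(cons(e, b), g(cons(cons(b, b), cons(b, e)), g(cons(e, e), b))), e)))  →  cons(e, cons(cons(e, e), cons(g(cons(cons(b, b), cons(b, e)), g(cons(e, e), b)), e)))   [R1 at 2.2.1]
2. cons(e, cons(cons(e, e), cons(g(cons(cons(b, b), cons(b, e)), g(cons(e, e), b)), e)))  →  cons(e, cons(cons(e, e), cons(g(cons(e, e), b), e)))   [R1 at 2.2.1]
3. cons(e, cons(cons(e, e), cons(g(cons(e, e), b), e)))  →  cons(e, cons(cons(e, e), cons(b, e)))   [R1 at 2.2.1]

cons(e, cons(cons(e, e), cons(b, e)))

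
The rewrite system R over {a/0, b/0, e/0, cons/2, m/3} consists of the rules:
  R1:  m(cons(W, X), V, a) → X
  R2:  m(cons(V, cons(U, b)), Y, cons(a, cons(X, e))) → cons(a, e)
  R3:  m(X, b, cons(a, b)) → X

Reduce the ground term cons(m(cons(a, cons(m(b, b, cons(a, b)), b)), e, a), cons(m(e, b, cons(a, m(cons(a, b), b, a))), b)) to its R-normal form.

cons(cons(b, b), cons(e, b))

1. cons(m(cons(a, cons(m(b, b, cons(a, b)), b)), e, a), cons(m(e, b, cons(a, m(cons(a, b), b, a))), b))  →  cons(cons(m(b, b, cons(a, b)), b), cons(m(e, b, cons(a, m(cons(a, b), b, a))), b))   [R1 at 1]
2. cons(cons(m(b, b, cons(a, b)), b), cons(m(e, b, cons(a, m(cons(a, b), b, a))), b))  →  cons(cons(b, b), cons(m(e, b, cons(a, m(cons(a, b), b, a))), b))   [R3 at 1.1]
3. cons(cons(b, b), cons(m(e, b, cons(a, m(cons(a, b), b, a))), b))  →  cons(cons(b, b), cons(m(e, b, cons(a, b)), b))   [R1 at 2.1.3.2]
4. cons(cons(b, b), cons(m(e, b, cons(a, b)), b))  →  cons(cons(b, b), cons(e, b))   [R3 at 2.1]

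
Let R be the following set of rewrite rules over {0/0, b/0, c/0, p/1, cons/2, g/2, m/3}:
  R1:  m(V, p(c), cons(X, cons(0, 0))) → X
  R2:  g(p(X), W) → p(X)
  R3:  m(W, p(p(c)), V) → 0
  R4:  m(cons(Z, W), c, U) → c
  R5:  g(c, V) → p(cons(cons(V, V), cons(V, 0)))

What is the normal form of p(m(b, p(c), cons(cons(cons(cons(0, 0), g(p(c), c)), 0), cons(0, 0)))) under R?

p(cons(cons(cons(0, 0), p(c)), 0))

1. p(m(b, p(c), cons(cons(cons(cons(0, 0), g(p(c), c)), 0), cons(0, 0))))  →  p(cons(cons(cons(0, 0), g(p(c), c)), 0))   [R1 at 1]
2. p(cons(cons(cons(0, 0), g(p(c), c)), 0))  →  p(cons(cons(cons(0, 0), p(c)), 0))   [R2 at 1.1.2]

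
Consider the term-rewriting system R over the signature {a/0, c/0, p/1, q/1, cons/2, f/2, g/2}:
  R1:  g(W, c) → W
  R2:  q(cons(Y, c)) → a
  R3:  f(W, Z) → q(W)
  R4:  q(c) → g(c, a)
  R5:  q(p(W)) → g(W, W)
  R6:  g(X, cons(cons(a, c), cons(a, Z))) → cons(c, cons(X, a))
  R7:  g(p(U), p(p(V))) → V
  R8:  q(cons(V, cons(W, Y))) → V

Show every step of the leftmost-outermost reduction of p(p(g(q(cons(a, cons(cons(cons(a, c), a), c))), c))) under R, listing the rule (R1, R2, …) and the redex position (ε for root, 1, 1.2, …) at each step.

1. p(p(g(q(cons(a, cons(cons(cons(a, c), a), c))), c)))  →  p(p(q(cons(a, cons(cons(cons(a, c), a), c)))))   [R1 at 1.1]
2. p(p(q(cons(a, cons(cons(cons(a, c), a), c)))))  →  p(p(a))   [R8 at 1.1]

p(p(a))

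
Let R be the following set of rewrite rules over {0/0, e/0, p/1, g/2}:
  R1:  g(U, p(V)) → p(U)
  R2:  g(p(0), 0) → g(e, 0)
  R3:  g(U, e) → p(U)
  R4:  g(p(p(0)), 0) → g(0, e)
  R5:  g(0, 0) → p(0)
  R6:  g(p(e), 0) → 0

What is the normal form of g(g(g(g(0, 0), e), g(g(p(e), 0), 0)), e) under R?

p(p(p(p(0))))

1. g(g(g(g(0, 0), e), g(g(p(e), 0), 0)), e)  →  p(g(g(g(0, 0), e), g(g(p(e), 0), 0)))   [R3 at ε]
2. p(g(g(g(0, 0), e), g(g(p(e), 0), 0)))  →  p(g(p(g(0, 0)), g(g(p(e), 0), 0)))   [R3 at 1.1]
3. p(g(p(g(0, 0)), g(g(p(e), 0), 0)))  →  p(g(p(p(0)), g(g(p(e), 0), 0)))   [R5 at 1.1.1]
4. p(g(p(p(0)), g(g(p(e), 0), 0)))  →  p(g(p(p(0)), g(0, 0)))   [R6 at 1.2.1]
5. p(g(p(p(0)), g(0, 0)))  →  p(g(p(p(0)), p(0)))   [R5 at 1.2]
6. p(g(p(p(0)), p(0)))  →  p(p(p(p(0))))   [R1 at 1]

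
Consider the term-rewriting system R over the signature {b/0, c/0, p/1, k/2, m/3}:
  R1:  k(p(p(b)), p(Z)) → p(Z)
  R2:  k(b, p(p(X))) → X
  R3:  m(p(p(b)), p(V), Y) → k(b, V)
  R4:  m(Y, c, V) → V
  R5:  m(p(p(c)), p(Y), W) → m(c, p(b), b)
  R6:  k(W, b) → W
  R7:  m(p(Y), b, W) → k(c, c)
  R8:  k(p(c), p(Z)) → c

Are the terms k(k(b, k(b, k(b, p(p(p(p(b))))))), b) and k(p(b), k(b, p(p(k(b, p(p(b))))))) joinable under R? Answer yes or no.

no — NF(t₁) = b, NF(t₂) = p(b)

Reduce t₁ = k(k(b, k(b, k(b, p(p(p(p(b))))))), b):
1. k(k(b, k(b, k(b, p(p(p(p(b))))))), b)  →  k(b, k(b, k(b, p(p(p(p(b)))))))   [R6 at ε]
2. k(b, k(b, k(b, p(p(p(p(b)))))))  →  k(b, k(b, p(p(b))))   [R2 at 2.2]
3. k(b, k(b, p(p(b))))  →  k(b, b)   [R2 at 2]
4. k(b, b)  →  b   [R6 at ε]

Reduce t₂ = k(p(b), k(b, p(p(k(b, p(p(b))))))):
1. k(p(b), k(b, p(p(k(b, p(p(b)))))))  →  k(p(b), k(b, p(p(b))))   [R2 at 2]
2. k(p(b), k(b, p(p(b))))  →  k(p(b), b)   [R2 at 2]
3. k(p(b), b)  →  p(b)   [R6 at ε]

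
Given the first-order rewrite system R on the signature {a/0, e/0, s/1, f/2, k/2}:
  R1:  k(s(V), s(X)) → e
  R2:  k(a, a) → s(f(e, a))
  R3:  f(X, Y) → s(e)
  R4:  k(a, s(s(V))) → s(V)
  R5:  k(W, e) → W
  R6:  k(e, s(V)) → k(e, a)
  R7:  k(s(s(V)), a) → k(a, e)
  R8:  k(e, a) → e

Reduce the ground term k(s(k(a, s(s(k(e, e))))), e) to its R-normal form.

1. k(s(k(a, s(s(k(e, e))))), e)  →  s(k(a, s(s(k(e, e)))))   [R5 at ε]
2. s(k(a, s(s(k(e, e)))))  →  s(s(k(e, e)))   [R4 at 1]
3. s(s(k(e, e)))  →  s(s(e))   [R5 at 1.1]

s(s(e))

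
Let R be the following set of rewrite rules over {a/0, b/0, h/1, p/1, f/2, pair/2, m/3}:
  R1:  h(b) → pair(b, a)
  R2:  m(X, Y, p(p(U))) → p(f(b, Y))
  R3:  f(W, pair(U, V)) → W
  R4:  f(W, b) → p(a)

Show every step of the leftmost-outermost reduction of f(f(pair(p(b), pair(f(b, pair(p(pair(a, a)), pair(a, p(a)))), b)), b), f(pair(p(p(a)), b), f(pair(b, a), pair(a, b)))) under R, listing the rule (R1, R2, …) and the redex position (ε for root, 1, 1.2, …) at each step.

1. f(f(pair(p(b), pair(f(b, pair(p(pair(a, a)), pair(a, p(a)))), b)), b), f(pair(p(p(a)), b), f(pair(b, a), pair(a, b))))  →  f(p(a), f(pair(p(p(a)), b), f(pair(b, a), pair(a, b))))   [R4 at 1]
2. f(p(a), f(pair(p(p(a)), b), f(pair(b, a), pair(a, b))))  →  f(p(a), f(pair(p(p(a)), b), pair(b, a)))   [R3 at 2.2]
3. f(p(a), f(pair(p(p(a)), b), pair(b, a)))  →  f(p(a), pair(p(p(a)), b))   [R3 at 2]
4. f(p(a), pair(p(p(a)), b))  →  p(a)   [R3 at ε]

p(a)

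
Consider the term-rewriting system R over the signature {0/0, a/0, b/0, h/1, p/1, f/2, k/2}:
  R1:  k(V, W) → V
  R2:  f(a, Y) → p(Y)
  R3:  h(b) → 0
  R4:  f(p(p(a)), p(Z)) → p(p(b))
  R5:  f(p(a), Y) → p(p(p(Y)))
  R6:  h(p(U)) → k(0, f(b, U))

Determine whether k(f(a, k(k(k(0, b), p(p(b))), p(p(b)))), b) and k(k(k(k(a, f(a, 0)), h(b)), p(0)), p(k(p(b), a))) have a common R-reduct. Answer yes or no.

Reduce t₁ = k(f(a, k(k(k(0, b), p(p(b))), p(p(b)))), b):
1. k(f(a, k(k(k(0, b), p(p(b))), p(p(b)))), b)  →  f(a, k(k(k(0, b), p(p(b))), p(p(b))))   [R1 at ε]
2. f(a, k(k(k(0, b), p(p(b))), p(p(b))))  →  p(k(k(k(0, b), p(p(b))), p(p(b))))   [R2 at ε]
3. p(k(k(k(0, b), p(p(b))), p(p(b))))  →  p(k(k(0, b), p(p(b))))   [R1 at 1]
4. p(k(k(0, b), p(p(b))))  →  p(k(0, b))   [R1 at 1]
5. p(k(0, b))  →  p(0)   [R1 at 1]

Reduce t₂ = k(k(k(k(a, f(a, 0)), h(b)), p(0)), p(k(p(b), a))):
1. k(k(k(k(a, f(a, 0)), h(b)), p(0)), p(k(p(b), a)))  →  k(k(k(a, f(a, 0)), h(b)), p(0))   [R1 at ε]
2. k(k(k(a, f(a, 0)), h(b)), p(0))  →  k(k(a, f(a, 0)), h(b))   [R1 at ε]
3. k(k(a, f(a, 0)), h(b))  →  k(a, f(a, 0))   [R1 at ε]
4. k(a, f(a, 0))  →  a   [R1 at ε]

no — NF(t₁) = p(0), NF(t₂) = a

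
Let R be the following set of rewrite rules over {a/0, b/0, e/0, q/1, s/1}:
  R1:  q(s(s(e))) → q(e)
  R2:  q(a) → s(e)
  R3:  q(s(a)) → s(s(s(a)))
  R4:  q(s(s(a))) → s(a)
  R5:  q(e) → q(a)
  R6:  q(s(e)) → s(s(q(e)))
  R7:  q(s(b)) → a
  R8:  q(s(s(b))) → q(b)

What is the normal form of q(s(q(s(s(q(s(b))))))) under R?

1. q(s(q(s(s(q(s(b)))))))  →  q(s(q(s(s(a)))))   [R7 at 1.1.1.1.1]
2. q(s(q(s(s(a)))))  →  q(s(s(a)))   [R4 at 1.1]
3. q(s(s(a)))  →  s(a)   [R4 at ε]

s(a)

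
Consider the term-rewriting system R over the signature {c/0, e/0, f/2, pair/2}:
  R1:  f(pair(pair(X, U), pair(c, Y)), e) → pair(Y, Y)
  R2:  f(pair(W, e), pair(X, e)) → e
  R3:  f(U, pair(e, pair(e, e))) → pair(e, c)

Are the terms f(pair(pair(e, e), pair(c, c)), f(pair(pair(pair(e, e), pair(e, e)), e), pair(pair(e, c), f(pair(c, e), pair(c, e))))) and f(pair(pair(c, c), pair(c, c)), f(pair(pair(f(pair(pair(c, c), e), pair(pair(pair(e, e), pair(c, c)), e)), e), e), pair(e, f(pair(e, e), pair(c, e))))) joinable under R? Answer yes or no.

Reduce t₁ = f(pair(pair(e, e), pair(c, c)), f(pair(pair(pair(e, e), pair(e, e)), e), pair(pair(e, c), f(pair(c, e), pair(c, e))))):
1. f(pair(pair(e, e), pair(c, c)), f(pair(pair(pair(e, e), pair(e, e)), e), pair(pair(e, c), f(pair(c, e), pair(c, e)))))  →  f(pair(pair(e, e), pair(c, c)), f(pair(pair(pair(e, e), pair(e, e)), e), pair(pair(e, c), e)))   [R2 at 2.2.2]
2. f(pair(pair(e, e), pair(c, c)), f(pair(pair(pair(e, e), pair(e, e)), e), pair(pair(e, c), e)))  →  f(pair(pair(e, e), pair(c, c)), e)   [R2 at 2]
3. f(pair(pair(e, e), pair(c, c)), e)  →  pair(c, c)   [R1 at ε]

Reduce t₂ = f(pair(pair(c, c), pair(c, c)), f(pair(pair(f(pair(pair(c, c), e), pair(pair(pair(e, e), pair(c, c)), e)), e), e), pair(e, f(pair(e, e), pair(c, e))))):
1. f(pair(pair(c, c), pair(c, c)), f(pair(pair(f(pair(pair(c, c), e), pair(pair(pair(e, e), pair(c, c)), e)), e), e), pair(e, f(pair(e, e), pair(c, e)))))  →  f(pair(pair(c, c), pair(c, c)), f(pair(pair(e, e), e), pair(e, f(pair(e, e), pair(c, e)))))   [R2 at 2.1.1.1]
2. f(pair(pair(c, c), pair(c, c)), f(pair(pair(e, e), e), pair(e, f(pair(e, e), pair(c, e)))))  →  f(pair(pair(c, c), pair(c, c)), f(pair(pair(e, e), e), pair(e, e)))   [R2 at 2.2.2]
3. f(pair(pair(c, c), pair(c, c)), f(pair(pair(e, e), e), pair(e, e)))  →  f(pair(pair(c, c), pair(c, c)), e)   [R2 at 2]
4. f(pair(pair(c, c), pair(c, c)), e)  →  pair(c, c)   [R1 at ε]

yes — NF(t₁) = pair(c, c), NF(t₂) = pair(c, c)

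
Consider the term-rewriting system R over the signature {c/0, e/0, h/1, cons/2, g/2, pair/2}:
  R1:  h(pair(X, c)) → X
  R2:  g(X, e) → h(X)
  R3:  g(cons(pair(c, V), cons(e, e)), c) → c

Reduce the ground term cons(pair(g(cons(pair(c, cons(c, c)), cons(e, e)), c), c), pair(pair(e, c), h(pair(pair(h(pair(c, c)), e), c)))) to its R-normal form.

cons(pair(c, c), pair(pair(e, c), pair(c, e)))

1. cons(pair(g(cons(pair(c, cons(c, c)), cons(e, e)), c), c), pair(pair(e, c), h(pair(pair(h(pair(c, c)), e), c))))  →  cons(pair(c, c), pair(pair(e, c), h(pair(pair(h(pair(c, c)), e), c))))   [R3 at 1.1]
2. cons(pair(c, c), pair(pair(e, c), h(pair(pair(h(pair(c, c)), e), c))))  →  cons(pair(c, c), pair(pair(e, c), pair(h(pair(c, c)), e)))   [R1 at 2.2]
3. cons(pair(c, c), pair(pair(e, c), pair(h(pair(c, c)), e)))  →  cons(pair(c, c), pair(pair(e, c), pair(c, e)))   [R1 at 2.2.1]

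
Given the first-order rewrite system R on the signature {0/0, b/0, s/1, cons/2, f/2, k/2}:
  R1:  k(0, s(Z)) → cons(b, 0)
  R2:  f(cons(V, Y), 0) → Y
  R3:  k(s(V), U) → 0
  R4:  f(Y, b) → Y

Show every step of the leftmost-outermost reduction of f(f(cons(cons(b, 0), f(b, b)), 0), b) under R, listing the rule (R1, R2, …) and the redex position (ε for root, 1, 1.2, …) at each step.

b

1. f(f(cons(cons(b, 0), f(b, b)), 0), b)  →  f(cons(cons(b, 0), f(b, b)), 0)   [R4 at ε]
2. f(cons(cons(b, 0), f(b, b)), 0)  →  f(b, b)   [R2 at ε]
3. f(b, b)  →  b   [R4 at ε]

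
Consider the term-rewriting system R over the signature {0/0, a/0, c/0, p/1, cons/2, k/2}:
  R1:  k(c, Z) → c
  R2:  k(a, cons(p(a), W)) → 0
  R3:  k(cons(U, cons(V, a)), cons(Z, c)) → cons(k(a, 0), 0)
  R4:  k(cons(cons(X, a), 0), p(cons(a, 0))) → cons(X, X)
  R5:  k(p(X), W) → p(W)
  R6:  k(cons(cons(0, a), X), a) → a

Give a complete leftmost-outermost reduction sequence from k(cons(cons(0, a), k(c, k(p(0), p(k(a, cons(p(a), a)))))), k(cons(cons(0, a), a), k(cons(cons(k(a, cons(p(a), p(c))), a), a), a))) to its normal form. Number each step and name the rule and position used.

1. k(cons(cons(0, a), k(c, k(p(0), p(k(a, cons(p(a), a)))))), k(cons(cons(0, a), a), k(cons(cons(k(a, cons(p(a), p(c))), a), a), a)))  →  k(cons(cons(0, a), c), k(cons(cons(0, a), a), k(cons(cons(k(a, cons(p(a), p(c))), a), a), a)))   [R1 at 1.2]
2. k(cons(cons(0, a), c), k(cons(cons(0, a), a), k(cons(cons(k(a, cons(p(a), p(c))), a), a), a)))  →  k(cons(cons(0, a), c), k(cons(cons(0, a), a), k(cons(cons(0, a), a), a)))   [R2 at 2.2.1.1.1]
3. k(cons(cons(0, a), c), k(cons(cons(0, a), a), k(cons(cons(0, a), a), a)))  →  k(cons(cons(0, a), c), k(cons(cons(0, a), a), a))   [R6 at 2.2]
4. k(cons(cons(0, a), c), k(cons(cons(0, a), a), a))  →  k(cons(cons(0, a), c), a)   [R6 at 2]
5. k(cons(cons(0, a), c), a)  →  a   [R6 at ε]

a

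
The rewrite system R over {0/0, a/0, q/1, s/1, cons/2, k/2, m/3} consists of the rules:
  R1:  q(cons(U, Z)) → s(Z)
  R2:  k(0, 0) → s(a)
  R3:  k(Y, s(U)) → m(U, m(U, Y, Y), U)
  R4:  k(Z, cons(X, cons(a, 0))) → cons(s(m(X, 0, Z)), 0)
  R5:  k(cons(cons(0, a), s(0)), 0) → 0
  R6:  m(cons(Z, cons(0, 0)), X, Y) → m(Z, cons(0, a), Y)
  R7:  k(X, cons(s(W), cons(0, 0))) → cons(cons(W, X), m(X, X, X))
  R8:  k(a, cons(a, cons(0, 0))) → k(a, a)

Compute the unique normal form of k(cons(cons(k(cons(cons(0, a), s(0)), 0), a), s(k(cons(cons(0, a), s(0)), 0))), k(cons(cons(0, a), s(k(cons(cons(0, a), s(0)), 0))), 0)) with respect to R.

1. k(cons(cons(k(cons(cons(0, a), s(0)), 0), a), s(k(cons(cons(0, a), s(0)), 0))), k(cons(cons(0, a), s(k(cons(cons(0, a), s(0)), 0))), 0))  →  k(cons(cons(0, a), s(k(cons(cons(0, a), s(0)), 0))), k(cons(cons(0, a), s(k(cons(cons(0, a), s(0)), 0))), 0))   [R5 at 1.1.1]
2. k(cons(cons(0, a), s(k(cons(cons(0, a), s(0)), 0))), k(cons(cons(0, a), s(k(cons(cons(0, a), s(0)), 0))), 0))  →  k(cons(cons(0, a), s(0)), k(cons(cons(0, a), s(k(cons(cons(0, a), s(0)), 0))), 0))   [R5 at 1.2.1]
3. k(cons(cons(0, a), s(0)), k(cons(cons(0, a), s(k(cons(cons(0, a), s(0)), 0))), 0))  →  k(cons(cons(0, a), s(0)), k(cons(cons(0, a), s(0)), 0))   [R5 at 2.1.2.1]
4. k(cons(cons(0, a), s(0)), k(cons(cons(0, a), s(0)), 0))  →  k(cons(cons(0, a), s(0)), 0)   [R5 at 2]
5. k(cons(cons(0, a), s(0)), 0)  →  0   [R5 at ε]

0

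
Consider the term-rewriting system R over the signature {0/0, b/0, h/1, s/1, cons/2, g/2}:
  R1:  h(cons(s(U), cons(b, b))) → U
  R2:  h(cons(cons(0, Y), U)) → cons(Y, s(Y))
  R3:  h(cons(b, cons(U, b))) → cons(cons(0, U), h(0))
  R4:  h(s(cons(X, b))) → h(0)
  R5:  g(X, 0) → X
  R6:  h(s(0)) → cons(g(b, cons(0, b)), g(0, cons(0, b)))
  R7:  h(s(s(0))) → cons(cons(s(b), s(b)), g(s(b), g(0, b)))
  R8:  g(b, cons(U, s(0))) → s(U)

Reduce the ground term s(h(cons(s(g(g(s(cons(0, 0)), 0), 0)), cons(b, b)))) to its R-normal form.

s(s(cons(0, 0)))

1. s(h(cons(s(g(g(s(cons(0, 0)), 0), 0)), cons(b, b))))  →  s(g(g(s(cons(0, 0)), 0), 0))   [R1 at 1]
2. s(g(g(s(cons(0, 0)), 0), 0))  →  s(g(s(cons(0, 0)), 0))   [R5 at 1]
3. s(g(s(cons(0, 0)), 0))  →  s(s(cons(0, 0)))   [R5 at 1]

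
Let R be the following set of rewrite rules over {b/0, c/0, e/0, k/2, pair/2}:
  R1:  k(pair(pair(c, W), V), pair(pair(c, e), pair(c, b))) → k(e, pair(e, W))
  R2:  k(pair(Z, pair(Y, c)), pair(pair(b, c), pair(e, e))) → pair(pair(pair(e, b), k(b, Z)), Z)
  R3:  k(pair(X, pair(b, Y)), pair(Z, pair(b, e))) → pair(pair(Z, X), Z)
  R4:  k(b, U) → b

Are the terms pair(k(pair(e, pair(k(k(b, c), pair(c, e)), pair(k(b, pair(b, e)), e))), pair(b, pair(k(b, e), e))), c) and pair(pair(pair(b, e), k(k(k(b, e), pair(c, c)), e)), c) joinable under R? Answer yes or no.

yes — NF(t₁) = pair(pair(pair(b, e), b), c), NF(t₂) = pair(pair(pair(b, e), b), c)

Reduce t₁ = pair(k(pair(e, pair(k(k(b, c), pair(c, e)), pair(k(b, pair(b, e)), e))), pair(b, pair(k(b, e), e))), c):
1. pair(k(pair(e, pair(k(k(b, c), pair(c, e)), pair(k(b, pair(b, e)), e))), pair(b, pair(k(b, e), e))), c)  →  pair(k(pair(e, pair(k(b, pair(c, e)), pair(k(b, pair(b, e)), e))), pair(b, pair(k(b, e), e))), c)   [R4 at 1.1.2.1.1]
2. pair(k(pair(e, pair(k(b, pair(c, e)), pair(k(b, pair(b, e)), e))), pair(b, pair(k(b, e), e))), c)  →  pair(k(pair(e, pair(b, pair(k(b, pair(b, e)), e))), pair(b, pair(k(b, e), e))), c)   [R4 at 1.1.2.1]
3. pair(k(pair(e, pair(b, pair(k(b, pair(b, e)), e))), pair(b, pair(k(b, e), e))), c)  →  pair(k(pair(e, pair(b, pair(b, e))), pair(b, pair(k(b, e), e))), c)   [R4 at 1.1.2.2.1]
4. pair(k(pair(e, pair(b, pair(b, e))), pair(b, pair(k(b, e), e))), c)  →  pair(k(pair(e, pair(b, pair(b, e))), pair(b, pair(b, e))), c)   [R4 at 1.2.2.1]
5. pair(k(pair(e, pair(b, pair(b, e))), pair(b, pair(b, e))), c)  →  pair(pair(pair(b, e), b), c)   [R3 at 1]

Reduce t₂ = pair(pair(pair(b, e), k(k(k(b, e), pair(c, c)), e)), c):
1. pair(pair(pair(b, e), k(k(k(b, e), pair(c, c)), e)), c)  →  pair(pair(pair(b, e), k(k(b, pair(c, c)), e)), c)   [R4 at 1.2.1.1]
2. pair(pair(pair(b, e), k(k(b, pair(c, c)), e)), c)  →  pair(pair(pair(b, e), k(b, e)), c)   [R4 at 1.2.1]
3. pair(pair(pair(b, e), k(b, e)), c)  →  pair(pair(pair(b, e), b), c)   [R4 at 1.2]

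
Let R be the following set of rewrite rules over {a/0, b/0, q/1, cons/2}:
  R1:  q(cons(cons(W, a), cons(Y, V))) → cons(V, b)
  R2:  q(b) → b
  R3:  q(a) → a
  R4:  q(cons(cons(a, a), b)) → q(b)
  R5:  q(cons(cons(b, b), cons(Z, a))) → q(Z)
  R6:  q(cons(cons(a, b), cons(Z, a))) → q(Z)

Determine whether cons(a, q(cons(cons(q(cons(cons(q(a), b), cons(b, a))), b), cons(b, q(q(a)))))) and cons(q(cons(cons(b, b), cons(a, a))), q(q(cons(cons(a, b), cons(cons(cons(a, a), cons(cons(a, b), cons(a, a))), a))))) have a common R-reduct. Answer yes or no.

Reduce t₁ = cons(a, q(cons(cons(q(cons(cons(q(a), b), cons(b, a))), b), cons(b, q(q(a)))))):
1. cons(a, q(cons(cons(q(cons(cons(q(a), b), cons(b, a))), b), cons(b, q(q(a))))))  →  cons(a, q(cons(cons(q(cons(cons(a, b), cons(b, a))), b), cons(b, q(q(a))))))   [R3 at 2.1.1.1.1.1.1]
2. cons(a, q(cons(cons(q(cons(cons(a, b), cons(b, a))), b), cons(b, q(q(a))))))  →  cons(a, q(cons(cons(q(b), b), cons(b, q(q(a))))))   [R6 at 2.1.1.1]
3. cons(a, q(cons(cons(q(b), b), cons(b, q(q(a))))))  →  cons(a, q(cons(cons(b, b), cons(b, q(q(a))))))   [R2 at 2.1.1.1]
4. cons(a, q(cons(cons(b, b), cons(b, q(q(a))))))  →  cons(a, q(cons(cons(b, b), cons(b, q(a)))))   [R3 at 2.1.2.2.1]
5. cons(a, q(cons(cons(b, b), cons(b, q(a)))))  →  cons(a, q(cons(cons(b, b), cons(b, a))))   [R3 at 2.1.2.2]
6. cons(a, q(cons(cons(b, b), cons(b, a))))  →  cons(a, q(b))   [R5 at 2]
7. cons(a, q(b))  →  cons(a, b)   [R2 at 2]

Reduce t₂ = cons(q(cons(cons(b, b), cons(a, a))), q(q(cons(cons(a, b), cons(cons(cons(a, a), cons(cons(a, b), cons(a, a))), a))))):
1. cons(q(cons(cons(b, b), cons(a, a))), q(q(cons(cons(a, b), cons(cons(cons(a, a), cons(cons(a, b), cons(a, a))), a)))))  →  cons(q(a), q(q(cons(cons(a, b), cons(cons(cons(a, a), cons(cons(a, b), cons(a, a))), a)))))   [R5 at 1]
2. cons(q(a), q(q(cons(cons(a, b), cons(cons(cons(a, a), cons(cons(a, b), cons(a, a))), a)))))  →  cons(a, q(q(cons(cons(a, b), cons(cons(cons(a, a), cons(cons(a, b), cons(a, a))), a)))))   [R3 at 1]
3. cons(a, q(q(cons(cons(a, b), cons(cons(cons(a, a), cons(cons(a, b), cons(a, a))), a)))))  →  cons(a, q(q(cons(cons(a, a), cons(cons(a, b), cons(a, a))))))   [R6 at 2.1]
4. cons(a, q(q(cons(cons(a, a), cons(cons(a, b), cons(a, a))))))  →  cons(a, q(cons(cons(a, a), b)))   [R1 at 2.1]
5. cons(a, q(cons(cons(a, a), b)))  →  cons(a, q(b))   [R4 at 2]
6. cons(a, q(b))  →  cons(a, b)   [R2 at 2]

yes — NF(t₁) = cons(a, b), NF(t₂) = cons(a, b)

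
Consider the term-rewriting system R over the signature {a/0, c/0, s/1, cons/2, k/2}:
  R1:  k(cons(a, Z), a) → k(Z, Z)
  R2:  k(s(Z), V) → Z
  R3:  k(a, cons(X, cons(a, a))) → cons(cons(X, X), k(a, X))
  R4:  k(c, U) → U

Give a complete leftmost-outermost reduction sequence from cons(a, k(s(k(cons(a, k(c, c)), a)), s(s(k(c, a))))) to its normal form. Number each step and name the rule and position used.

1. cons(a, k(s(k(cons(a, k(c, c)), a)), s(s(k(c, a)))))  →  cons(a, k(cons(a, k(c, c)), a))   [R2 at 2]
2. cons(a, k(cons(a, k(c, c)), a))  →  cons(a, k(k(c, c), k(c, c)))   [R1 at 2]
3. cons(a, k(k(c, c), k(c, c)))  →  cons(a, k(c, k(c, c)))   [R4 at 2.1]
4. cons(a, k(c, k(c, c)))  →  cons(a, k(c, c))   [R4 at 2]
5. cons(a, k(c, c))  →  cons(a, c)   [R4 at 2]

cons(a, c)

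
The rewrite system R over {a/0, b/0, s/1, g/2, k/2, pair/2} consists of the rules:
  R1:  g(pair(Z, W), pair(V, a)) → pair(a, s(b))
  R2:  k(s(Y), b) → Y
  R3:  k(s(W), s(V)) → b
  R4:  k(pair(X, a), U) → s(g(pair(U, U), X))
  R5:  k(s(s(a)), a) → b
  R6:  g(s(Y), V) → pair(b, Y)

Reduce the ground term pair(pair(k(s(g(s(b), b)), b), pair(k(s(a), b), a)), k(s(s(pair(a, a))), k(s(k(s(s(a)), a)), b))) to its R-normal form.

1. pair(pair(k(s(g(s(b), b)), b), pair(k(s(a), b), a)), k(s(s(pair(a, a))), k(s(k(s(s(a)), a)), b)))  →  pair(pair(g(s(b), b), pair(k(s(a), b), a)), k(s(s(pair(a, a))), k(s(k(s(s(a)), a)), b)))   [R2 at 1.1]
2. pair(pair(g(s(b), b), pair(k(s(a), b), a)), k(s(s(pair(a, a))), k(s(k(s(s(a)), a)), b)))  →  pair(pair(pair(b, b), pair(k(s(a), b), a)), k(s(s(pair(a, a))), k(s(k(s(s(a)), a)), b)))   [R6 at 1.1]
3. pair(pair(pair(b, b), pair(k(s(a), b), a)), k(s(s(pair(a, a))), k(s(k(s(s(a)), a)), b)))  →  pair(pair(pair(b, b), pair(a, a)), k(s(s(pair(a, a))), k(s(k(s(s(a)), a)), b)))   [R2 at 1.2.1]
4. pair(pair(pair(b, b), pair(a, a)), k(s(s(pair(a, a))), k(s(k(s(s(a)), a)), b)))  →  pair(pair(pair(b, b), pair(a, a)), k(s(s(pair(a, a))), k(s(s(a)), a)))   [R2 at 2.2]
5. pair(pair(pair(b, b), pair(a, a)), k(s(s(pair(a, a))), k(s(s(a)), a)))  →  pair(pair(pair(b, b), pair(a, a)), k(s(s(pair(a, a))), b))   [R5 at 2.2]
6. pair(pair(pair(b, b), pair(a, a)), k(s(s(pair(a, a))), b))  →  pair(pair(pair(b, b), pair(a, a)), s(pair(a, a)))   [R2 at 2]

pair(pair(pair(b, b), pair(a, a)), s(pair(a, a)))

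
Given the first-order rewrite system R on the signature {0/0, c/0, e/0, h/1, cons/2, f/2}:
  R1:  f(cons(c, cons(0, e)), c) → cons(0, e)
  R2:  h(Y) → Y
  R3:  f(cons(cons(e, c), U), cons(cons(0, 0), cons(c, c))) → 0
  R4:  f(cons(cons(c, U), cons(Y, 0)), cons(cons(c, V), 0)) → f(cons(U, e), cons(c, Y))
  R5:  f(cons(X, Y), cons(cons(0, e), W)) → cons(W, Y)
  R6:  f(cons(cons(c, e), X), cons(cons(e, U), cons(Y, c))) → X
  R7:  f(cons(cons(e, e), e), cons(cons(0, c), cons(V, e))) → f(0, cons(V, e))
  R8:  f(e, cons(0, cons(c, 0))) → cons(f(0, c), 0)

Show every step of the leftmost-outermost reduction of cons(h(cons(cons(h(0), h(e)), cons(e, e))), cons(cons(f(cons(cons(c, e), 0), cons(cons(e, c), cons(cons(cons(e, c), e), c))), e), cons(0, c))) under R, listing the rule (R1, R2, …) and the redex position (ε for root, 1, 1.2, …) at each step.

cons(cons(cons(0, e), cons(e, e)), cons(cons(0, e), cons(0, c)))

1. cons(h(cons(cons(h(0), h(e)), cons(e, e))), cons(cons(f(cons(cons(c, e), 0), cons(cons(e, c), cons(cons(cons(e, c), e), c))), e), cons(0, c)))  →  cons(cons(cons(h(0), h(e)), cons(e, e)), cons(cons(f(cons(cons(c, e), 0), cons(cons(e, c), cons(cons(cons(e, c), e), c))), e), cons(0, c)))   [R2 at 1]
2. cons(cons(cons(h(0), h(e)), cons(e, e)), cons(cons(f(cons(cons(c, e), 0), cons(cons(e, c), cons(cons(cons(e, c), e), c))), e), cons(0, c)))  →  cons(cons(cons(0, h(e)), cons(e, e)), cons(cons(f(cons(cons(c, e), 0), cons(cons(e, c), cons(cons(cons(e, c), e), c))), e), cons(0, c)))   [R2 at 1.1.1]
3. cons(cons(cons(0, h(e)), cons(e, e)), cons(cons(f(cons(cons(c, e), 0), cons(cons(e, c), cons(cons(cons(e, c), e), c))), e), cons(0, c)))  →  cons(cons(cons(0, e), cons(e, e)), cons(cons(f(cons(cons(c, e), 0), cons(cons(e, c), cons(cons(cons(e, c), e), c))), e), cons(0, c)))   [R2 at 1.1.2]
4. cons(cons(cons(0, e), cons(e, e)), cons(cons(f(cons(cons(c, e), 0), cons(cons(e, c), cons(cons(cons(e, c), e), c))), e), cons(0, c)))  →  cons(cons(cons(0, e), cons(e, e)), cons(cons(0, e), cons(0, c)))   [R6 at 2.1.1]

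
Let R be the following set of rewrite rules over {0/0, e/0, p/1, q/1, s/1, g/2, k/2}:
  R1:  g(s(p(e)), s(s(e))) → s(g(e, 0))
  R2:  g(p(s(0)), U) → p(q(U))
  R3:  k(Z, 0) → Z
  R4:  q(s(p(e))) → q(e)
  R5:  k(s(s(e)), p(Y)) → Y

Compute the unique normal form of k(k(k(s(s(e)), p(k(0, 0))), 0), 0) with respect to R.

0

1. k(k(k(s(s(e)), p(k(0, 0))), 0), 0)  →  k(k(s(s(e)), p(k(0, 0))), 0)   [R3 at ε]
2. k(k(s(s(e)), p(k(0, 0))), 0)  →  k(s(s(e)), p(k(0, 0)))   [R3 at ε]
3. k(s(s(e)), p(k(0, 0)))  →  k(0, 0)   [R5 at ε]
4. k(0, 0)  →  0   [R3 at ε]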